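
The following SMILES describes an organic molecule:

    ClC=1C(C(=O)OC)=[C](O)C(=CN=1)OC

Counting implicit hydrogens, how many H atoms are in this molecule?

8

Walk through each heavy atom and fill implicit hydrogens from standard valence (C 4, N 3, O 2, S 2, halogen 1):
  atom 1: Cl (halogen, monovalent) → 0 H
  atom 2: C, bond orders sum to 4 (valence 4) → 0 H
  atom 3: C, bond orders sum to 4 (valence 4) → 0 H
  atom 4: C, bond orders sum to 4 (valence 4) → 0 H
  atom 5: O, bond orders sum to 2 (valence 2) → 0 H
  atom 6: O, bond orders sum to 2 (valence 2) → 0 H
  atom 7: C, bond orders sum to 1 (valence 4) → 3 H
  atom 8: C with explicit H count 0
  atom 9: O, bond orders sum to 1 (valence 2) → 1 H
  atom 10: C, bond orders sum to 4 (valence 4) → 0 H
  atom 11: C, bond orders sum to 3 (valence 4) → 1 H
  atom 12: N, bond orders sum to 3 (valence 3) → 0 H
  atom 13: O, bond orders sum to 2 (valence 2) → 0 H
  atom 14: C, bond orders sum to 1 (valence 4) → 3 H
Total hydrogens: 8.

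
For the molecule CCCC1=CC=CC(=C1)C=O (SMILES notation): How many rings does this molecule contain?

1

In SMILES, each pair of matching ring-closure digits denotes one ring-closing bond; the number of such bonds equals the number of independent rings.
Ring-closure bonds here: 1.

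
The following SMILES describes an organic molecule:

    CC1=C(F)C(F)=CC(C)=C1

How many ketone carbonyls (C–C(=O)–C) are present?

Scan the SMILES for the ketone motif — none present.

0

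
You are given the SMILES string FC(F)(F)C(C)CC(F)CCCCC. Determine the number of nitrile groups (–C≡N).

0

Scan the SMILES for the nitrile motif — none present.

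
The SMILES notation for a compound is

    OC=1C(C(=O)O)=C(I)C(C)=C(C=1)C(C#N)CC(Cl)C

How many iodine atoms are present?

Scan the SMILES for I atoms (remember two-letter symbols like Cl and Br are single atoms).
Iodine count: 1.

1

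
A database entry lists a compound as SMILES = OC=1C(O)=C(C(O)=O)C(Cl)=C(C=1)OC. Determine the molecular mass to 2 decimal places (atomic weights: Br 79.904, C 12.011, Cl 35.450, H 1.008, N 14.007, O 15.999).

218.59 g/mol

First, the molecular formula is C8H7ClO5 (counting implicit H from valence).
  C: 8 × 12.011 = 96.088
  Cl: 1 × 35.450 = 35.450
  H: 7 × 1.008 = 7.056
  O: 5 × 15.999 = 79.995
Sum: 8×12.011 + 1×35.450 + 7×1.008 + 5×15.999 = 218.589 → 218.59 g/mol.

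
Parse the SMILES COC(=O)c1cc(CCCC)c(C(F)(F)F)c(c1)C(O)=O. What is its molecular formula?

C14H15F3O4

Walk through each heavy atom and fill implicit hydrogens from standard valence (C 4, N 3, O 2, S 2, halogen 1); for lowercase aromatic atoms, an aromatic c carries 1 H when it has two neighbours and 0 H with three, and aromatic n carries 0 H:
  atom 1: C, bond orders sum to 1 (valence 4) → 3 H
  atom 2: O, bond orders sum to 2 (valence 2) → 0 H
  atom 3: C, bond orders sum to 4 (valence 4) → 0 H
  atom 4: O, bond orders sum to 2 (valence 2) → 0 H
  atom 5: aromatic c, 3 neighbours → 0 H
  atom 6: aromatic c, 2 neighbours → 1 H
  atom 7: aromatic c, 3 neighbours → 0 H
  atom 8: C, bond orders sum to 2 (valence 4) → 2 H
  atom 9: C, bond orders sum to 2 (valence 4) → 2 H
  atom 10: C, bond orders sum to 2 (valence 4) → 2 H
  atom 11: C, bond orders sum to 1 (valence 4) → 3 H
  atom 12: aromatic c, 3 neighbours → 0 H
  atom 13: C, bond orders sum to 4 (valence 4) → 0 H
  atom 14: F (halogen, monovalent) → 0 H
  atom 15: F (halogen, monovalent) → 0 H
  atom 16: F (halogen, monovalent) → 0 H
  atom 17: aromatic c, 3 neighbours → 0 H
  atom 18: aromatic c, 2 neighbours → 1 H
  atom 19: C, bond orders sum to 4 (valence 4) → 0 H
  atom 20: O, bond orders sum to 1 (valence 2) → 1 H
  atom 21: O, bond orders sum to 2 (valence 2) → 0 H
Totals → C:14, H:15, F:3, O:4.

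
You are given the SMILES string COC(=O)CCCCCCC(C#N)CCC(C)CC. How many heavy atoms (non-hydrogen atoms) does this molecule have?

19

Every atom symbol written in the SMILES (organic subset) is one heavy atom; implicit H are not written.
Heavy atoms by element → C:16, N:1, O:2.
Total: 19.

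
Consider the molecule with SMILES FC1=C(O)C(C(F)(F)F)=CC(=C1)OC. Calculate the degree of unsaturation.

4

Degree of unsaturation = (number of rings) + (number of π bonds).
Ring closures in the SMILES: 1.
π bonds: 3 double bonds (each 1 DoU) → 3 DoU from unsaturation.
Total DoU = 1 + 3 = 4.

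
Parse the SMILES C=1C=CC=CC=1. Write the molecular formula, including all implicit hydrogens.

Walk through each heavy atom and fill implicit hydrogens from standard valence (C 4, N 3, O 2, S 2, halogen 1):
  atom 1: C, bond orders sum to 3 (valence 4) → 1 H
  atom 2: C, bond orders sum to 3 (valence 4) → 1 H
  atom 3: C, bond orders sum to 3 (valence 4) → 1 H
  atom 4: C, bond orders sum to 3 (valence 4) → 1 H
  atom 5: C, bond orders sum to 3 (valence 4) → 1 H
  atom 6: C, bond orders sum to 3 (valence 4) → 1 H
Totals → C:6, H:6.

C6H6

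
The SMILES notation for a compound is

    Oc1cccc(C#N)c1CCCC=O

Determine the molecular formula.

C11H11NO2

Walk through each heavy atom and fill implicit hydrogens from standard valence (C 4, N 3, O 2, S 2, halogen 1); for lowercase aromatic atoms, an aromatic c carries 1 H when it has two neighbours and 0 H with three, and aromatic n carries 0 H:
  atom 1: O, bond orders sum to 1 (valence 2) → 1 H
  atom 2: aromatic c, 3 neighbours → 0 H
  atom 3: aromatic c, 2 neighbours → 1 H
  atom 4: aromatic c, 2 neighbours → 1 H
  atom 5: aromatic c, 2 neighbours → 1 H
  atom 6: aromatic c, 3 neighbours → 0 H
  atom 7: C, bond orders sum to 4 (valence 4) → 0 H
  atom 8: N, bond orders sum to 3 (valence 3) → 0 H
  atom 9: aromatic c, 3 neighbours → 0 H
  atom 10: C, bond orders sum to 2 (valence 4) → 2 H
  atom 11: C, bond orders sum to 2 (valence 4) → 2 H
  atom 12: C, bond orders sum to 2 (valence 4) → 2 H
  atom 13: C, bond orders sum to 3 (valence 4) → 1 H
  atom 14: O, bond orders sum to 2 (valence 2) → 0 H
Totals → C:11, H:11, N:1, O:2.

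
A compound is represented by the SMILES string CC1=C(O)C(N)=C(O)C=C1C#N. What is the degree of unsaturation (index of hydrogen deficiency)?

6

Degree of unsaturation = (number of rings) + (number of π bonds).
Ring closures in the SMILES: 1.
π bonds: 3 double bonds (each 1 DoU), 1 triple bond (each 2 DoU) → 5 DoU from unsaturation.
Total DoU = 1 + 5 = 6.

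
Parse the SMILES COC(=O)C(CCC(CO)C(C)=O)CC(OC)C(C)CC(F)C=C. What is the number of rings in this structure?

0

In SMILES, each pair of matching ring-closure digits denotes one ring-closing bond; the number of such bonds equals the number of independent rings.
Ring-closure bonds here: 0.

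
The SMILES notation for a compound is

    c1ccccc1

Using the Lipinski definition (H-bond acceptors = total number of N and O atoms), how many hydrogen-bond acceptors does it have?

0

N atoms: 0; O atoms: 0.
Lipinski HBA = 0 + 0 = 0.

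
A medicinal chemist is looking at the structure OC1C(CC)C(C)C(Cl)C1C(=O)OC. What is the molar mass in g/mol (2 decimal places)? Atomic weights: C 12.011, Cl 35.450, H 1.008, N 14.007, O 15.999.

First, the molecular formula is C10H17ClO3 (counting implicit H from valence).
  C: 10 × 12.011 = 120.110
  Cl: 1 × 35.450 = 35.450
  H: 17 × 1.008 = 17.136
  O: 3 × 15.999 = 47.997
Sum: 10×12.011 + 1×35.450 + 17×1.008 + 3×15.999 = 220.693 → 220.69 g/mol.

220.69 g/mol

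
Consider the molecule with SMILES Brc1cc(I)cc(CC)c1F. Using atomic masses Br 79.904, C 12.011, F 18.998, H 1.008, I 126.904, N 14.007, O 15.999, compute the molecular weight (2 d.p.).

328.95 g/mol

First, the molecular formula is C8H7BrFI (counting implicit H from valence).
  Br: 1 × 79.904 = 79.904
  C: 8 × 12.011 = 96.088
  F: 1 × 18.998 = 18.998
  H: 7 × 1.008 = 7.056
  I: 1 × 126.904 = 126.904
Sum: 1×79.904 + 8×12.011 + 1×18.998 + 7×1.008 + 1×126.904 = 328.950 → 328.95 g/mol.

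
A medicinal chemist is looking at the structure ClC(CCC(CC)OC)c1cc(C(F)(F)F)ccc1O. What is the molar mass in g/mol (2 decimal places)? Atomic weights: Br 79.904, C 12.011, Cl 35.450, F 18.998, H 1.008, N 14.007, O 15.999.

310.74 g/mol

First, the molecular formula is C14H18ClF3O2 (counting implicit H from valence).
  C: 14 × 12.011 = 168.154
  Cl: 1 × 35.450 = 35.450
  F: 3 × 18.998 = 56.994
  H: 18 × 1.008 = 18.144
  O: 2 × 15.999 = 31.998
Sum: 14×12.011 + 1×35.450 + 3×18.998 + 18×1.008 + 2×15.999 = 310.740 → 310.74 g/mol.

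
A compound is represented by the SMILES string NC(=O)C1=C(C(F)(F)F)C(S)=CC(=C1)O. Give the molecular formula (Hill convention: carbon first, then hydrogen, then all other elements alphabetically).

Walk through each heavy atom and fill implicit hydrogens from standard valence (C 4, N 3, O 2, S 2, halogen 1):
  atom 1: N, bond orders sum to 1 (valence 3) → 2 H
  atom 2: C, bond orders sum to 4 (valence 4) → 0 H
  atom 3: O, bond orders sum to 2 (valence 2) → 0 H
  atom 4: C, bond orders sum to 4 (valence 4) → 0 H
  atom 5: C, bond orders sum to 4 (valence 4) → 0 H
  atom 6: C, bond orders sum to 4 (valence 4) → 0 H
  atom 7: F (halogen, monovalent) → 0 H
  atom 8: F (halogen, monovalent) → 0 H
  atom 9: F (halogen, monovalent) → 0 H
  atom 10: C, bond orders sum to 4 (valence 4) → 0 H
  atom 11: S, bond orders sum to 1 (valence 2) → 1 H
  atom 12: C, bond orders sum to 3 (valence 4) → 1 H
  atom 13: C, bond orders sum to 4 (valence 4) → 0 H
  atom 14: C, bond orders sum to 3 (valence 4) → 1 H
  atom 15: O, bond orders sum to 1 (valence 2) → 1 H
Totals → C:8, H:6, F:3, N:1, O:2, S:1.

C8H6F3NO2S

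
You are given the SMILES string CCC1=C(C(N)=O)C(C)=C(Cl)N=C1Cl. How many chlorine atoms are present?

2

Scan the SMILES for Cl atoms (remember two-letter symbols like Cl and Br are single atoms).
Chlorine count: 2.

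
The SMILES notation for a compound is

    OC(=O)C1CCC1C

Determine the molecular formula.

C6H10O2

Walk through each heavy atom and fill implicit hydrogens from standard valence (C 4, N 3, O 2, S 2, halogen 1):
  atom 1: O, bond orders sum to 1 (valence 2) → 1 H
  atom 2: C, bond orders sum to 4 (valence 4) → 0 H
  atom 3: O, bond orders sum to 2 (valence 2) → 0 H
  atom 4: C, bond orders sum to 3 (valence 4) → 1 H
  atom 5: C, bond orders sum to 2 (valence 4) → 2 H
  atom 6: C, bond orders sum to 2 (valence 4) → 2 H
  atom 7: C, bond orders sum to 3 (valence 4) → 1 H
  atom 8: C, bond orders sum to 1 (valence 4) → 3 H
Totals → C:6, H:10, O:2.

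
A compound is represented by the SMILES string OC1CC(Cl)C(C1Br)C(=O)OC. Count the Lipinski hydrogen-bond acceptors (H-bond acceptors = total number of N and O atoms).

3

N atoms: 0; O atoms: 3.
Lipinski HBA = 0 + 3 = 3.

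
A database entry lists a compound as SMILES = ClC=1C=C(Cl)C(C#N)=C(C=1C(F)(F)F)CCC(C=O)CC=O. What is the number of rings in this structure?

1

In SMILES, each pair of matching ring-closure digits denotes one ring-closing bond; the number of such bonds equals the number of independent rings.
Ring-closure bonds here: 1.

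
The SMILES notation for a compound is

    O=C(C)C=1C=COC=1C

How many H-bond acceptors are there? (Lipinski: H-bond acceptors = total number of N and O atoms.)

N atoms: 0; O atoms: 2.
Lipinski HBA = 0 + 2 = 2.

2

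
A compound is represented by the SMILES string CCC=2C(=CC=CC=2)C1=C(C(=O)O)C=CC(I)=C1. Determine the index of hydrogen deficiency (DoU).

9

Molecular formula: C15H13IO2.
DoU = (2C + 2 + N − H − X) / 2, where X is the halogen count and O/S are ignored.
    = (2·15 + 2 + 0 − 13 − 1) / 2 = 18 / 2 = 9.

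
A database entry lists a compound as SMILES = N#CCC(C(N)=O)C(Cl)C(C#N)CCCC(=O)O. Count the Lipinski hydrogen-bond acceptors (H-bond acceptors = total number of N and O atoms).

6

N atoms: 3; O atoms: 3.
Lipinski HBA = 3 + 3 = 6.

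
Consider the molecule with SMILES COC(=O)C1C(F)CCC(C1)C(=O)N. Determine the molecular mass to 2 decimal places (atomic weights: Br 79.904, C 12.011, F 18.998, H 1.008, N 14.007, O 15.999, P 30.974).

First, the molecular formula is C9H14FNO3 (counting implicit H from valence).
  C: 9 × 12.011 = 108.099
  F: 1 × 18.998 = 18.998
  H: 14 × 1.008 = 14.112
  N: 1 × 14.007 = 14.007
  O: 3 × 15.999 = 47.997
Sum: 9×12.011 + 1×18.998 + 14×1.008 + 1×14.007 + 3×15.999 = 203.213 → 203.21 g/mol.

203.21 g/mol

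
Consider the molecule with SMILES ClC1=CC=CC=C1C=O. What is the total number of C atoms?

7

Count every carbon token in the SMILES (each C, including those in ring-closure positions and inside branches).
Carbon count: 7.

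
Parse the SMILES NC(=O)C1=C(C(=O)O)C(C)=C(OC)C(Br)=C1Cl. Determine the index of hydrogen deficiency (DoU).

6

Degree of unsaturation = (number of rings) + (number of π bonds).
Ring closures in the SMILES: 1.
π bonds: 5 double bonds (each 1 DoU) → 5 DoU from unsaturation.
Total DoU = 1 + 5 = 6.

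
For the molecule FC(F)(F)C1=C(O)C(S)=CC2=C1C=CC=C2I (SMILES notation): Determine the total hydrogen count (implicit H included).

6

Walk through each heavy atom and fill implicit hydrogens from standard valence (C 4, N 3, O 2, S 2, halogen 1):
  atom 1: F (halogen, monovalent) → 0 H
  atom 2: C, bond orders sum to 4 (valence 4) → 0 H
  atom 3: F (halogen, monovalent) → 0 H
  atom 4: F (halogen, monovalent) → 0 H
  atom 5: C, bond orders sum to 4 (valence 4) → 0 H
  atom 6: C, bond orders sum to 4 (valence 4) → 0 H
  atom 7: O, bond orders sum to 1 (valence 2) → 1 H
  atom 8: C, bond orders sum to 4 (valence 4) → 0 H
  atom 9: S, bond orders sum to 1 (valence 2) → 1 H
  atom 10: C, bond orders sum to 3 (valence 4) → 1 H
  atom 11: C, bond orders sum to 4 (valence 4) → 0 H
  atom 12: C, bond orders sum to 4 (valence 4) → 0 H
  atom 13: C, bond orders sum to 3 (valence 4) → 1 H
  atom 14: C, bond orders sum to 3 (valence 4) → 1 H
  atom 15: C, bond orders sum to 3 (valence 4) → 1 H
  atom 16: C, bond orders sum to 4 (valence 4) → 0 H
  atom 17: I (halogen, monovalent) → 0 H
Total hydrogens: 6.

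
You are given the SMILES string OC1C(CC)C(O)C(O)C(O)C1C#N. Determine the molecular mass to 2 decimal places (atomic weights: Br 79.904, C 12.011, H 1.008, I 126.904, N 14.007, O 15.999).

201.22 g/mol

First, the molecular formula is C9H15NO4 (counting implicit H from valence).
  C: 9 × 12.011 = 108.099
  H: 15 × 1.008 = 15.120
  N: 1 × 14.007 = 14.007
  O: 4 × 15.999 = 63.996
Sum: 9×12.011 + 15×1.008 + 1×14.007 + 4×15.999 = 201.222 → 201.22 g/mol.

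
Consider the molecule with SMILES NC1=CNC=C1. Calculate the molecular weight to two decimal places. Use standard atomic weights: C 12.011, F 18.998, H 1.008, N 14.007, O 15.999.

82.11 g/mol

First, the molecular formula is C4H6N2 (counting implicit H from valence).
  C: 4 × 12.011 = 48.044
  H: 6 × 1.008 = 6.048
  N: 2 × 14.007 = 28.014
Sum: 4×12.011 + 6×1.008 + 2×14.007 = 82.106 → 82.11 g/mol.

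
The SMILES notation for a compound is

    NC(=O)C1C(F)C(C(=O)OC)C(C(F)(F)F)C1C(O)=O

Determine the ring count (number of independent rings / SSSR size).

In SMILES, each pair of matching ring-closure digits denotes one ring-closing bond; the number of such bonds equals the number of independent rings.
Ring-closure bonds here: 1.

1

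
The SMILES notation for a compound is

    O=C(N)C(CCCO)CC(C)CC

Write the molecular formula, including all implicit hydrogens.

Walk through each heavy atom and fill implicit hydrogens from standard valence (C 4, N 3, O 2, S 2, halogen 1):
  atom 1: O, bond orders sum to 2 (valence 2) → 0 H
  atom 2: C, bond orders sum to 4 (valence 4) → 0 H
  atom 3: N, bond orders sum to 1 (valence 3) → 2 H
  atom 4: C, bond orders sum to 3 (valence 4) → 1 H
  atom 5: C, bond orders sum to 2 (valence 4) → 2 H
  atom 6: C, bond orders sum to 2 (valence 4) → 2 H
  atom 7: C, bond orders sum to 2 (valence 4) → 2 H
  atom 8: O, bond orders sum to 1 (valence 2) → 1 H
  atom 9: C, bond orders sum to 2 (valence 4) → 2 H
  atom 10: C, bond orders sum to 3 (valence 4) → 1 H
  atom 11: C, bond orders sum to 1 (valence 4) → 3 H
  atom 12: C, bond orders sum to 2 (valence 4) → 2 H
  atom 13: C, bond orders sum to 1 (valence 4) → 3 H
Totals → C:10, H:21, N:1, O:2.

C10H21NO2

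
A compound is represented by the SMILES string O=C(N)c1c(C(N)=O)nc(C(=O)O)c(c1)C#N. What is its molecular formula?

Walk through each heavy atom and fill implicit hydrogens from standard valence (C 4, N 3, O 2, S 2, halogen 1); for lowercase aromatic atoms, an aromatic c carries 1 H when it has two neighbours and 0 H with three, and aromatic n carries 0 H:
  atom 1: O, bond orders sum to 2 (valence 2) → 0 H
  atom 2: C, bond orders sum to 4 (valence 4) → 0 H
  atom 3: N, bond orders sum to 1 (valence 3) → 2 H
  atom 4: aromatic c, 3 neighbours → 0 H
  atom 5: aromatic c, 3 neighbours → 0 H
  atom 6: C, bond orders sum to 4 (valence 4) → 0 H
  atom 7: N, bond orders sum to 1 (valence 3) → 2 H
  atom 8: O, bond orders sum to 2 (valence 2) → 0 H
  atom 9: aromatic n, 2 neighbours → 0 H
  atom 10: aromatic c, 3 neighbours → 0 H
  atom 11: C, bond orders sum to 4 (valence 4) → 0 H
  atom 12: O, bond orders sum to 2 (valence 2) → 0 H
  atom 13: O, bond orders sum to 1 (valence 2) → 1 H
  atom 14: aromatic c, 3 neighbours → 0 H
  atom 15: aromatic c, 2 neighbours → 1 H
  atom 16: C, bond orders sum to 4 (valence 4) → 0 H
  atom 17: N, bond orders sum to 3 (valence 3) → 0 H
Totals → C:9, H:6, N:4, O:4.

C9H6N4O4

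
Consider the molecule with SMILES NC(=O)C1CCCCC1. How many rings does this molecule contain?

1

In SMILES, each pair of matching ring-closure digits denotes one ring-closing bond; the number of such bonds equals the number of independent rings.
Ring-closure bonds here: 1.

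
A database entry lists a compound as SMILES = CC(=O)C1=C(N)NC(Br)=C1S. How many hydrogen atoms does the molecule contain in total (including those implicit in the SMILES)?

7

Walk through each heavy atom and fill implicit hydrogens from standard valence (C 4, N 3, O 2, S 2, halogen 1):
  atom 1: C, bond orders sum to 1 (valence 4) → 3 H
  atom 2: C, bond orders sum to 4 (valence 4) → 0 H
  atom 3: O, bond orders sum to 2 (valence 2) → 0 H
  atom 4: C, bond orders sum to 4 (valence 4) → 0 H
  atom 5: C, bond orders sum to 4 (valence 4) → 0 H
  atom 6: N, bond orders sum to 1 (valence 3) → 2 H
  atom 7: N, bond orders sum to 2 (valence 3) → 1 H
  atom 8: C, bond orders sum to 4 (valence 4) → 0 H
  atom 9: Br (halogen, monovalent) → 0 H
  atom 10: C, bond orders sum to 4 (valence 4) → 0 H
  atom 11: S, bond orders sum to 1 (valence 2) → 1 H
Total hydrogens: 7.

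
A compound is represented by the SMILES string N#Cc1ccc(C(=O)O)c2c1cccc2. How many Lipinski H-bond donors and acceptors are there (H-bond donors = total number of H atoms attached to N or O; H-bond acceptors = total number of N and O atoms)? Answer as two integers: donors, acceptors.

Donors: find every N or O and count the H atoms it carries.
  atom 1 (N): bond orders sum to 3 → 0 H
  atom 8 (O): bond orders sum to 2 → 0 H
  atom 9 (O): bond orders sum to 1 → 1 H
Lipinski HBD = 1.
Acceptors: N atoms = 1, O atoms = 2 → HBA = 3.

1, 3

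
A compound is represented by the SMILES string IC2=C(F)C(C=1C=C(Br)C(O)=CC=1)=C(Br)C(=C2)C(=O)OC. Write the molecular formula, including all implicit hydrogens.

C14H8Br2FIO3

Walk through each heavy atom and fill implicit hydrogens from standard valence (C 4, N 3, O 2, S 2, halogen 1):
  atom 1: I (halogen, monovalent) → 0 H
  atom 2: C, bond orders sum to 4 (valence 4) → 0 H
  atom 3: C, bond orders sum to 4 (valence 4) → 0 H
  atom 4: F (halogen, monovalent) → 0 H
  atom 5: C, bond orders sum to 4 (valence 4) → 0 H
  atom 6: C, bond orders sum to 4 (valence 4) → 0 H
  atom 7: C, bond orders sum to 3 (valence 4) → 1 H
  atom 8: C, bond orders sum to 4 (valence 4) → 0 H
  atom 9: Br (halogen, monovalent) → 0 H
  atom 10: C, bond orders sum to 4 (valence 4) → 0 H
  atom 11: O, bond orders sum to 1 (valence 2) → 1 H
  atom 12: C, bond orders sum to 3 (valence 4) → 1 H
  atom 13: C, bond orders sum to 3 (valence 4) → 1 H
  atom 14: C, bond orders sum to 4 (valence 4) → 0 H
  atom 15: Br (halogen, monovalent) → 0 H
  atom 16: C, bond orders sum to 4 (valence 4) → 0 H
  atom 17: C, bond orders sum to 3 (valence 4) → 1 H
  atom 18: C, bond orders sum to 4 (valence 4) → 0 H
  atom 19: O, bond orders sum to 2 (valence 2) → 0 H
  atom 20: O, bond orders sum to 2 (valence 2) → 0 H
  atom 21: C, bond orders sum to 1 (valence 4) → 3 H
Totals → C:14, H:8, Br:2, F:1, I:1, O:3.
In Hill order: C14H8Br2FIO3.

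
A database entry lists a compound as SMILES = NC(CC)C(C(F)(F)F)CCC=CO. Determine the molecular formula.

Walk through each heavy atom and fill implicit hydrogens from standard valence (C 4, N 3, O 2, S 2, halogen 1):
  atom 1: N, bond orders sum to 1 (valence 3) → 2 H
  atom 2: C, bond orders sum to 3 (valence 4) → 1 H
  atom 3: C, bond orders sum to 2 (valence 4) → 2 H
  atom 4: C, bond orders sum to 1 (valence 4) → 3 H
  atom 5: C, bond orders sum to 3 (valence 4) → 1 H
  atom 6: C, bond orders sum to 4 (valence 4) → 0 H
  atom 7: F (halogen, monovalent) → 0 H
  atom 8: F (halogen, monovalent) → 0 H
  atom 9: F (halogen, monovalent) → 0 H
  atom 10: C, bond orders sum to 2 (valence 4) → 2 H
  atom 11: C, bond orders sum to 2 (valence 4) → 2 H
  atom 12: C, bond orders sum to 3 (valence 4) → 1 H
  atom 13: C, bond orders sum to 3 (valence 4) → 1 H
  atom 14: O, bond orders sum to 1 (valence 2) → 1 H
Totals → C:9, H:16, F:3, N:1, O:1.
In Hill order: C9H16F3NO.

C9H16F3NO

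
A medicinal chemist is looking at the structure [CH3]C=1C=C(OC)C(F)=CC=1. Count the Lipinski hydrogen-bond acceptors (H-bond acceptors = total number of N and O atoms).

N atoms: 0; O atoms: 1.
Lipinski HBA = 0 + 1 = 1.

1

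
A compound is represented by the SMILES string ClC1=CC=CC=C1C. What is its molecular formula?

C7H7Cl

Walk through each heavy atom and fill implicit hydrogens from standard valence (C 4, N 3, O 2, S 2, halogen 1):
  atom 1: Cl (halogen, monovalent) → 0 H
  atom 2: C, bond orders sum to 4 (valence 4) → 0 H
  atom 3: C, bond orders sum to 3 (valence 4) → 1 H
  atom 4: C, bond orders sum to 3 (valence 4) → 1 H
  atom 5: C, bond orders sum to 3 (valence 4) → 1 H
  atom 6: C, bond orders sum to 3 (valence 4) → 1 H
  atom 7: C, bond orders sum to 4 (valence 4) → 0 H
  atom 8: C, bond orders sum to 1 (valence 4) → 3 H
Totals → C:7, H:7, Cl:1.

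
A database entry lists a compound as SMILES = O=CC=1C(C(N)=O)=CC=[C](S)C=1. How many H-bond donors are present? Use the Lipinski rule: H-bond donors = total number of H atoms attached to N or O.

2

Donors: find every N or O and count the H atoms it carries.
  atom 1 (O): bond orders sum to 2 → 0 H
  atom 6 (N): bond orders sum to 1 → 2 H
  atom 7 (O): bond orders sum to 2 → 0 H
Lipinski HBD = 2.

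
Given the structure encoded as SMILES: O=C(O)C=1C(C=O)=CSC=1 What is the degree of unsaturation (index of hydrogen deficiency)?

5

Degree of unsaturation = (number of rings) + (number of π bonds).
Ring closures in the SMILES: 1.
π bonds: 4 double bonds (each 1 DoU) → 4 DoU from unsaturation.
Total DoU = 1 + 4 = 5.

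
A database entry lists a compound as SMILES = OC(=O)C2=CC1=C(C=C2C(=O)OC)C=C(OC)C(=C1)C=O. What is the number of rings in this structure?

In SMILES, each pair of matching ring-closure digits denotes one ring-closing bond; the number of such bonds equals the number of independent rings.
Ring-closure bonds here: 2.

2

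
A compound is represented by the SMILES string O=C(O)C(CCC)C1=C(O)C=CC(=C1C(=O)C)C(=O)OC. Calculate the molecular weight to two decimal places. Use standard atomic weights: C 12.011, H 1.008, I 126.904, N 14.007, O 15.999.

First, the molecular formula is C15H18O6 (counting implicit H from valence).
  C: 15 × 12.011 = 180.165
  H: 18 × 1.008 = 18.144
  O: 6 × 15.999 = 95.994
Sum: 15×12.011 + 18×1.008 + 6×15.999 = 294.303 → 294.30 g/mol.

294.30 g/mol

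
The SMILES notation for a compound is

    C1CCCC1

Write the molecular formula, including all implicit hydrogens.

Walk through each heavy atom and fill implicit hydrogens from standard valence (C 4, N 3, O 2, S 2, halogen 1):
  atom 1: C, bond orders sum to 2 (valence 4) → 2 H
  atom 2: C, bond orders sum to 2 (valence 4) → 2 H
  atom 3: C, bond orders sum to 2 (valence 4) → 2 H
  atom 4: C, bond orders sum to 2 (valence 4) → 2 H
  atom 5: C, bond orders sum to 2 (valence 4) → 2 H
Totals → C:5, H:10.

C5H10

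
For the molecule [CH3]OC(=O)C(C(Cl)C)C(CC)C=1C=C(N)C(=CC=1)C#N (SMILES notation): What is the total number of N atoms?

2

Scan the SMILES for N atoms (remember two-letter symbols like Cl and Br are single atoms).
Nitrogen count: 2.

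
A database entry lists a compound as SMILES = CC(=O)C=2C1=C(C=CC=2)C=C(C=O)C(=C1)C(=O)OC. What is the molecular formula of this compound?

C15H12O4

Walk through each heavy atom and fill implicit hydrogens from standard valence (C 4, N 3, O 2, S 2, halogen 1):
  atom 1: C, bond orders sum to 1 (valence 4) → 3 H
  atom 2: C, bond orders sum to 4 (valence 4) → 0 H
  atom 3: O, bond orders sum to 2 (valence 2) → 0 H
  atom 4: C, bond orders sum to 4 (valence 4) → 0 H
  atom 5: C, bond orders sum to 4 (valence 4) → 0 H
  atom 6: C, bond orders sum to 4 (valence 4) → 0 H
  atom 7: C, bond orders sum to 3 (valence 4) → 1 H
  atom 8: C, bond orders sum to 3 (valence 4) → 1 H
  atom 9: C, bond orders sum to 3 (valence 4) → 1 H
  atom 10: C, bond orders sum to 3 (valence 4) → 1 H
  atom 11: C, bond orders sum to 4 (valence 4) → 0 H
  atom 12: C, bond orders sum to 3 (valence 4) → 1 H
  atom 13: O, bond orders sum to 2 (valence 2) → 0 H
  atom 14: C, bond orders sum to 4 (valence 4) → 0 H
  atom 15: C, bond orders sum to 3 (valence 4) → 1 H
  atom 16: C, bond orders sum to 4 (valence 4) → 0 H
  atom 17: O, bond orders sum to 2 (valence 2) → 0 H
  atom 18: O, bond orders sum to 2 (valence 2) → 0 H
  atom 19: C, bond orders sum to 1 (valence 4) → 3 H
Totals → C:15, H:12, O:4.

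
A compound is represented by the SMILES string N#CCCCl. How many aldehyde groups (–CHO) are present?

0

Scan the SMILES for the aldehyde motif — none present.
Groups that are present: 1 nitrile.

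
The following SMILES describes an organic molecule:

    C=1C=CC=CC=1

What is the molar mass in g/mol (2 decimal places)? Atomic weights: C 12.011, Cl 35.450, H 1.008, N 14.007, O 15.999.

78.11 g/mol

First, the molecular formula is C6H6 (counting implicit H from valence).
  C: 6 × 12.011 = 72.066
  H: 6 × 1.008 = 6.048
Sum: 6×12.011 + 6×1.008 = 78.114 → 78.11 g/mol.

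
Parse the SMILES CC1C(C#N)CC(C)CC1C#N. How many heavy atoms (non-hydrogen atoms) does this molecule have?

Every atom symbol written in the SMILES (organic subset) is one heavy atom; implicit H are not written.
Heavy atoms by element → C:10, N:2.
Total: 12.

12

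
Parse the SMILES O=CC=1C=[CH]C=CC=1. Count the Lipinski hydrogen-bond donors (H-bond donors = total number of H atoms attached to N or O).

Donors: find every N or O and count the H atoms it carries.
  atom 1 (O): bond orders sum to 2 → 0 H
Lipinski HBD = 0.

0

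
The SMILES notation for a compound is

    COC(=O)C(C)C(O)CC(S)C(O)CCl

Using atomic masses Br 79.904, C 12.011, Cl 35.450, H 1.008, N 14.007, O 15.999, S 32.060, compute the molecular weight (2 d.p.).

First, the molecular formula is C9H17ClO4S (counting implicit H from valence).
  C: 9 × 12.011 = 108.099
  Cl: 1 × 35.450 = 35.450
  H: 17 × 1.008 = 17.136
  O: 4 × 15.999 = 63.996
  S: 1 × 32.060 = 32.060
Sum: 9×12.011 + 1×35.450 + 17×1.008 + 4×15.999 + 1×32.060 = 256.741 → 256.74 g/mol.

256.74 g/mol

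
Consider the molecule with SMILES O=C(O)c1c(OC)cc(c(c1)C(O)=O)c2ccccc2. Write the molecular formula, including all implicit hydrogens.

C15H12O5

Walk through each heavy atom and fill implicit hydrogens from standard valence (C 4, N 3, O 2, S 2, halogen 1); for lowercase aromatic atoms, an aromatic c carries 1 H when it has two neighbours and 0 H with three, and aromatic n carries 0 H:
  atom 1: O, bond orders sum to 2 (valence 2) → 0 H
  atom 2: C, bond orders sum to 4 (valence 4) → 0 H
  atom 3: O, bond orders sum to 1 (valence 2) → 1 H
  atom 4: aromatic c, 3 neighbours → 0 H
  atom 5: aromatic c, 3 neighbours → 0 H
  atom 6: O, bond orders sum to 2 (valence 2) → 0 H
  atom 7: C, bond orders sum to 1 (valence 4) → 3 H
  atom 8: aromatic c, 2 neighbours → 1 H
  atom 9: aromatic c, 3 neighbours → 0 H
  atom 10: aromatic c, 3 neighbours → 0 H
  atom 11: aromatic c, 2 neighbours → 1 H
  atom 12: C, bond orders sum to 4 (valence 4) → 0 H
  atom 13: O, bond orders sum to 1 (valence 2) → 1 H
  atom 14: O, bond orders sum to 2 (valence 2) → 0 H
  atom 15: aromatic c, 3 neighbours → 0 H
  atom 16: aromatic c, 2 neighbours → 1 H
  atom 17: aromatic c, 2 neighbours → 1 H
  atom 18: aromatic c, 2 neighbours → 1 H
  atom 19: aromatic c, 2 neighbours → 1 H
  atom 20: aromatic c, 2 neighbours → 1 H
Totals → C:15, H:12, O:5.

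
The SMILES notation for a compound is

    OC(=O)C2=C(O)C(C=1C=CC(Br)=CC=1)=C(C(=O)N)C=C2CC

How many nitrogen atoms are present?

1

Scan the SMILES for N atoms (remember two-letter symbols like Cl and Br are single atoms).
Nitrogen count: 1.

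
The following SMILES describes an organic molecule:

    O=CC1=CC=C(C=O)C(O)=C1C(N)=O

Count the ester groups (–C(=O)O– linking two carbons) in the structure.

Scan the SMILES for the ester motif — none present.
Groups that are present: 2 aldehyde, 1 amide, 1 hydroxyl.

0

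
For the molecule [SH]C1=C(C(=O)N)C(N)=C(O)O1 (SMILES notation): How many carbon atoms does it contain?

5

Count every carbon token in the SMILES (each C, including those in ring-closure positions and inside branches).
Carbon count: 5.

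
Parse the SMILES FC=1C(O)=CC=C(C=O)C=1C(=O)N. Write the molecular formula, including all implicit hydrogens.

C8H6FNO3

Walk through each heavy atom and fill implicit hydrogens from standard valence (C 4, N 3, O 2, S 2, halogen 1):
  atom 1: F (halogen, monovalent) → 0 H
  atom 2: C, bond orders sum to 4 (valence 4) → 0 H
  atom 3: C, bond orders sum to 4 (valence 4) → 0 H
  atom 4: O, bond orders sum to 1 (valence 2) → 1 H
  atom 5: C, bond orders sum to 3 (valence 4) → 1 H
  atom 6: C, bond orders sum to 3 (valence 4) → 1 H
  atom 7: C, bond orders sum to 4 (valence 4) → 0 H
  atom 8: C, bond orders sum to 3 (valence 4) → 1 H
  atom 9: O, bond orders sum to 2 (valence 2) → 0 H
  atom 10: C, bond orders sum to 4 (valence 4) → 0 H
  atom 11: C, bond orders sum to 4 (valence 4) → 0 H
  atom 12: O, bond orders sum to 2 (valence 2) → 0 H
  atom 13: N, bond orders sum to 1 (valence 3) → 2 H
Totals → C:8, H:6, F:1, N:1, O:3.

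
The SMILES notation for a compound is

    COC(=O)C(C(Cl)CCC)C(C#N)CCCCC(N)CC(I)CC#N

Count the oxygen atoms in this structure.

Scan the SMILES for O atoms (remember two-letter symbols like Cl and Br are single atoms).
Oxygen count: 2.

2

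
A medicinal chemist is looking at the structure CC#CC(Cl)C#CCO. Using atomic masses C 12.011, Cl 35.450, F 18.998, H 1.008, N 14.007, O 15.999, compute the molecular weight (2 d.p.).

142.58 g/mol

First, the molecular formula is C7H7ClO (counting implicit H from valence).
  C: 7 × 12.011 = 84.077
  Cl: 1 × 35.450 = 35.450
  H: 7 × 1.008 = 7.056
  O: 1 × 15.999 = 15.999
Sum: 7×12.011 + 1×35.450 + 7×1.008 + 1×15.999 = 142.582 → 142.58 g/mol.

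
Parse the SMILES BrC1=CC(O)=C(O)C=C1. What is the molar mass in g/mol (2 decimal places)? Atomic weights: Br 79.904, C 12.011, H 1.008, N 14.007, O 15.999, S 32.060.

189.01 g/mol

First, the molecular formula is C6H5BrO2 (counting implicit H from valence).
  Br: 1 × 79.904 = 79.904
  C: 6 × 12.011 = 72.066
  H: 5 × 1.008 = 5.040
  O: 2 × 15.999 = 31.998
Sum: 1×79.904 + 6×12.011 + 5×1.008 + 2×15.999 = 189.008 → 189.01 g/mol.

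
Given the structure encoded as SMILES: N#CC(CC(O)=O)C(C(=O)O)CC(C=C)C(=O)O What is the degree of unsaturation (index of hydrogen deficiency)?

6

Molecular formula: C11H13NO6.
DoU = (2C + 2 + N − H − X) / 2, where X is the halogen count and O/S are ignored.
    = (2·11 + 2 + 1 − 13 − 0) / 2 = 12 / 2 = 6.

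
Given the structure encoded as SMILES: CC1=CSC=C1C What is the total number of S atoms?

1

Scan the SMILES for S atoms (remember two-letter symbols like Cl and Br are single atoms).
Sulfur count: 1.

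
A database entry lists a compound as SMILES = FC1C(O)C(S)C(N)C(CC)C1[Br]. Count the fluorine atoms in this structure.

1

Scan the SMILES for F atoms (remember two-letter symbols like Cl and Br are single atoms).
Fluorine count: 1.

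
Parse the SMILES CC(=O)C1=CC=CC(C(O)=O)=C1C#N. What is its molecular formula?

C10H7NO3

Walk through each heavy atom and fill implicit hydrogens from standard valence (C 4, N 3, O 2, S 2, halogen 1):
  atom 1: C, bond orders sum to 1 (valence 4) → 3 H
  atom 2: C, bond orders sum to 4 (valence 4) → 0 H
  atom 3: O, bond orders sum to 2 (valence 2) → 0 H
  atom 4: C, bond orders sum to 4 (valence 4) → 0 H
  atom 5: C, bond orders sum to 3 (valence 4) → 1 H
  atom 6: C, bond orders sum to 3 (valence 4) → 1 H
  atom 7: C, bond orders sum to 3 (valence 4) → 1 H
  atom 8: C, bond orders sum to 4 (valence 4) → 0 H
  atom 9: C, bond orders sum to 4 (valence 4) → 0 H
  atom 10: O, bond orders sum to 1 (valence 2) → 1 H
  atom 11: O, bond orders sum to 2 (valence 2) → 0 H
  atom 12: C, bond orders sum to 4 (valence 4) → 0 H
  atom 13: C, bond orders sum to 4 (valence 4) → 0 H
  atom 14: N, bond orders sum to 3 (valence 3) → 0 H
Totals → C:10, H:7, N:1, O:3.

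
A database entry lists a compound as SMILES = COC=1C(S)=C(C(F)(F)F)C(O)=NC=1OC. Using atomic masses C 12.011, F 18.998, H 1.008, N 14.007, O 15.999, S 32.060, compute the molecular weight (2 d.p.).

255.21 g/mol

First, the molecular formula is C8H8F3NO3S (counting implicit H from valence).
  C: 8 × 12.011 = 96.088
  F: 3 × 18.998 = 56.994
  H: 8 × 1.008 = 8.064
  N: 1 × 14.007 = 14.007
  O: 3 × 15.999 = 47.997
  S: 1 × 32.060 = 32.060
Sum: 8×12.011 + 3×18.998 + 8×1.008 + 1×14.007 + 3×15.999 + 1×32.060 = 255.210 → 255.21 g/mol.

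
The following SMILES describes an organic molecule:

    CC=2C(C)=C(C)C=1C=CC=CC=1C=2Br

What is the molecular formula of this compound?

Walk through each heavy atom and fill implicit hydrogens from standard valence (C 4, N 3, O 2, S 2, halogen 1):
  atom 1: C, bond orders sum to 1 (valence 4) → 3 H
  atom 2: C, bond orders sum to 4 (valence 4) → 0 H
  atom 3: C, bond orders sum to 4 (valence 4) → 0 H
  atom 4: C, bond orders sum to 1 (valence 4) → 3 H
  atom 5: C, bond orders sum to 4 (valence 4) → 0 H
  atom 6: C, bond orders sum to 1 (valence 4) → 3 H
  atom 7: C, bond orders sum to 4 (valence 4) → 0 H
  atom 8: C, bond orders sum to 3 (valence 4) → 1 H
  atom 9: C, bond orders sum to 3 (valence 4) → 1 H
  atom 10: C, bond orders sum to 3 (valence 4) → 1 H
  atom 11: C, bond orders sum to 3 (valence 4) → 1 H
  atom 12: C, bond orders sum to 4 (valence 4) → 0 H
  atom 13: C, bond orders sum to 4 (valence 4) → 0 H
  atom 14: Br (halogen, monovalent) → 0 H
Totals → C:13, H:13, Br:1.
In Hill order: C13H13Br.

C13H13Br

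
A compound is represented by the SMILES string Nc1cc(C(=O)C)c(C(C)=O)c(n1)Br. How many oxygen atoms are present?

Scan the SMILES for O atoms (remember two-letter symbols like Cl and Br are single atoms).
Oxygen count: 2.

2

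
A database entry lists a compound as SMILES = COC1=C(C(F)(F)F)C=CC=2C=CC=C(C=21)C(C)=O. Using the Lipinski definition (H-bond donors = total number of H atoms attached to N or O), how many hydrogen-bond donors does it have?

Donors: find every N or O and count the H atoms it carries.
  atom 2 (O): bond orders sum to 2 → 0 H
  atom 19 (O): bond orders sum to 2 → 0 H
Lipinski HBD = 0.

0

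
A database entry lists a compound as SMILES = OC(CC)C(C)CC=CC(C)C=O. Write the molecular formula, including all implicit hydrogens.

C11H20O2

Walk through each heavy atom and fill implicit hydrogens from standard valence (C 4, N 3, O 2, S 2, halogen 1):
  atom 1: O, bond orders sum to 1 (valence 2) → 1 H
  atom 2: C, bond orders sum to 3 (valence 4) → 1 H
  atom 3: C, bond orders sum to 2 (valence 4) → 2 H
  atom 4: C, bond orders sum to 1 (valence 4) → 3 H
  atom 5: C, bond orders sum to 3 (valence 4) → 1 H
  atom 6: C, bond orders sum to 1 (valence 4) → 3 H
  atom 7: C, bond orders sum to 2 (valence 4) → 2 H
  atom 8: C, bond orders sum to 3 (valence 4) → 1 H
  atom 9: C, bond orders sum to 3 (valence 4) → 1 H
  atom 10: C, bond orders sum to 3 (valence 4) → 1 H
  atom 11: C, bond orders sum to 1 (valence 4) → 3 H
  atom 12: C, bond orders sum to 3 (valence 4) → 1 H
  atom 13: O, bond orders sum to 2 (valence 2) → 0 H
Totals → C:11, H:20, O:2.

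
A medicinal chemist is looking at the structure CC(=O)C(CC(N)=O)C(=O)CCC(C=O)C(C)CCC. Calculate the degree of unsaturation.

Molecular formula: C15H25NO4.
DoU = (2C + 2 + N − H − X) / 2, where X is the halogen count and O/S are ignored.
    = (2·15 + 2 + 1 − 25 − 0) / 2 = 8 / 2 = 4.

4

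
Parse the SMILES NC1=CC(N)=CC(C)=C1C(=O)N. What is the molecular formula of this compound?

C8H11N3O

Walk through each heavy atom and fill implicit hydrogens from standard valence (C 4, N 3, O 2, S 2, halogen 1):
  atom 1: N, bond orders sum to 1 (valence 3) → 2 H
  atom 2: C, bond orders sum to 4 (valence 4) → 0 H
  atom 3: C, bond orders sum to 3 (valence 4) → 1 H
  atom 4: C, bond orders sum to 4 (valence 4) → 0 H
  atom 5: N, bond orders sum to 1 (valence 3) → 2 H
  atom 6: C, bond orders sum to 3 (valence 4) → 1 H
  atom 7: C, bond orders sum to 4 (valence 4) → 0 H
  atom 8: C, bond orders sum to 1 (valence 4) → 3 H
  atom 9: C, bond orders sum to 4 (valence 4) → 0 H
  atom 10: C, bond orders sum to 4 (valence 4) → 0 H
  atom 11: O, bond orders sum to 2 (valence 2) → 0 H
  atom 12: N, bond orders sum to 1 (valence 3) → 2 H
Totals → C:8, H:11, N:3, O:1.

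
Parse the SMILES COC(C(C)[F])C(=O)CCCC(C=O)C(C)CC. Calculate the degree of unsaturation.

2

Degree of unsaturation = (number of rings) + (number of π bonds).
Ring closures in the SMILES: 0.
π bonds: 2 double bonds (each 1 DoU) → 2 DoU from unsaturation.
Total DoU = 0 + 2 = 2.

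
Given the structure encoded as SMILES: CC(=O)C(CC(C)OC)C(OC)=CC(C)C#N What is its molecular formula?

C13H21NO3

Walk through each heavy atom and fill implicit hydrogens from standard valence (C 4, N 3, O 2, S 2, halogen 1):
  atom 1: C, bond orders sum to 1 (valence 4) → 3 H
  atom 2: C, bond orders sum to 4 (valence 4) → 0 H
  atom 3: O, bond orders sum to 2 (valence 2) → 0 H
  atom 4: C, bond orders sum to 3 (valence 4) → 1 H
  atom 5: C, bond orders sum to 2 (valence 4) → 2 H
  atom 6: C, bond orders sum to 3 (valence 4) → 1 H
  atom 7: C, bond orders sum to 1 (valence 4) → 3 H
  atom 8: O, bond orders sum to 2 (valence 2) → 0 H
  atom 9: C, bond orders sum to 1 (valence 4) → 3 H
  atom 10: C, bond orders sum to 4 (valence 4) → 0 H
  atom 11: O, bond orders sum to 2 (valence 2) → 0 H
  atom 12: C, bond orders sum to 1 (valence 4) → 3 H
  atom 13: C, bond orders sum to 3 (valence 4) → 1 H
  atom 14: C, bond orders sum to 3 (valence 4) → 1 H
  atom 15: C, bond orders sum to 1 (valence 4) → 3 H
  atom 16: C, bond orders sum to 4 (valence 4) → 0 H
  atom 17: N, bond orders sum to 3 (valence 3) → 0 H
Totals → C:13, H:21, N:1, O:3.
In Hill order: C13H21NO3.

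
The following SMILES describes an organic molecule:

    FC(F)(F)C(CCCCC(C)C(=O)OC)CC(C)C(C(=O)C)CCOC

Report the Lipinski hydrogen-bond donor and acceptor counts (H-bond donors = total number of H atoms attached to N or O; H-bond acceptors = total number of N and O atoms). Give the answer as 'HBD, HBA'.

Donors: find every N or O and count the H atoms it carries.
  atom 13 (O): bond orders sum to 2 → 0 H
  atom 14 (O): bond orders sum to 2 → 0 H
  atom 21 (O): bond orders sum to 2 → 0 H
  atom 25 (O): bond orders sum to 2 → 0 H
Lipinski HBD = 0.
Acceptors: N atoms = 0, O atoms = 4 → HBA = 4.

0, 4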